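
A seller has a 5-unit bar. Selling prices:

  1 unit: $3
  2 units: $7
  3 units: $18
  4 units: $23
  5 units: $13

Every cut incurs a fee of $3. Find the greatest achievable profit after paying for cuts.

23

Build v[k] bottom-up: v[k] = max over allowed piece i of (p[i] + v[k−i]) − 3 per cut.
v[1] = 3
v[2] = max(3+3-3, 7+0) = 7
v[3] = max(3+7-3, 7+3-3, 18+0) = 18
v[4] = max(3+18-3, 7+7-3, 18+3-3, 23+0) = 23
v[5] = max(3+23-3, 7+18-3, 18+7-3, 23+3-3, 13+0) = 23
One optimal plan: pieces 4 + 1 (1 cut) → $26 − $3 = $23.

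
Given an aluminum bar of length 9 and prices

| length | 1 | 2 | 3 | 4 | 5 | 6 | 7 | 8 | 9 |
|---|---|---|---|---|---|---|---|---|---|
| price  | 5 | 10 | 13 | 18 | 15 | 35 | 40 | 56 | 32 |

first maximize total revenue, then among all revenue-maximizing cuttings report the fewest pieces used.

2

Let r[k] be the best obtainable value from length k. For each k, try every first piece i and keep the best of price[i] + r[k−i].
r[1] = 5
r[2] = max(5+5, 10+0) = 10
r[3] = max(5+10, 10+5, 13+0) = 15
r[4] = max(5+15, 10+10, 13+5, 18+0) = 20
r[5] = max(5+20, 10+15, 13+10, 18+5, 15+0) = 25
r[6] = max(5+25, 10+20, 13+15, 18+10, 15+5, 35+0) = 35
r[7] = max(5+35, 10+25, 13+20, …, 35+5, 40+0) = 40
r[8] = max(5+40, 10+35, 13+25, …, 40+5, 56+0) = 56
r[9] = max(5+56, 10+40, 13+35, …, 56+5, 32+0) = 61
Maximum revenue is $61.
Now minimize piece count subject to staying optimal: for each k, pieces[k] = 1 + min over i with p[i]+r[k−i]=r[k] of pieces[k−i].
pieces[6] = 1
pieces[7] = 1
pieces[8] = 1
pieces[9] = 2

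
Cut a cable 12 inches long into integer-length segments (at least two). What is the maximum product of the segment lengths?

81

Fill m[k] for k=2..12: at each k try every first piece i and multiply by the better of (k−i) uncut or m[k−i].
m[2] = 1·max(1,0) = 1·1 = 1
m[3] = max(1·2, 2·1) = 2
m[4] = max(1·3, 2·2, 3·1) = 4
m[5] = max(1·4, 2·3, 3·2, 4·1) = 6
m[6] = max(1·6, 2·4, 3·3, 4·2, 5·1) = 9
m[7] = max(1·9, 2·6, 3·4, 4·3, 5·2, 6·1) = 12
m[8] = max(1·12, 2·9, 3·6, …, 6·2, 7·1) = 18
m[9] = max(1·18, 2·12, 3·9, …, 7·2, 8·1) = 27
m[10] = max(1·27, 2·18, 3·12, …, 8·2, 9·1) = 36
m[11] = max(1·36, 2·27, 3·18, …, 9·2, 10·1) = 54
m[12] = max(1·54, 2·36, 3·27, …, 10·2, 11·1) = 81
One optimal split: 3 + 3 + 3 + 3; product 3·3·3·3 = 81.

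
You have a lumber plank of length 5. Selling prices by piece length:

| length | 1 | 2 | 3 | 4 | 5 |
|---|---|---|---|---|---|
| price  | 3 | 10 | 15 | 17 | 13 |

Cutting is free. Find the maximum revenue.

25

Consider every possible first cut. v[k] is the best of p[i]+v[k−i] over all sellable i≤k.
v[1] = 3
v[2] = 10
v[3] = 15
v[4] = 20  (first piece 2, then v[2]=10)
v[5] = 25  (first piece 2, then v[3]=15)
One optimal cutting: 3 + 2 → $15 + $10 = $25.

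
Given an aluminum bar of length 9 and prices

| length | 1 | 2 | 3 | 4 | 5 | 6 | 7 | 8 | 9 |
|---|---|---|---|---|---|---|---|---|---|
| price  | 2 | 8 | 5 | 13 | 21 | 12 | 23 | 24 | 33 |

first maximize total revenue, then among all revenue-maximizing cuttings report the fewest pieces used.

3

Let r[k] be the best obtainable value from length k. For each k, try every first piece i and keep the best of price[i] + r[k−i].
r[1] = 2
r[2] = max(2+2, 8+0) = 8
r[3] = max(2+8, 8+2, 5+0) = 10
r[4] = max(2+10, 8+8, 5+2, 13+0) = 16
r[5] = max(2+16, 8+10, 5+8, 13+2, 21+0) = 21
r[6] = max(2+21, 8+16, 5+10, 13+8, 21+2, 12+0) = 24
r[7] = max(2+24, 8+21, 5+16, …, 12+2, 23+0) = 29
r[8] = max(2+29, 8+24, 5+21, …, 23+2, 24+0) = 32
r[9] = max(2+32, 8+29, 5+24, …, 24+2, 33+0) = 37
Maximum revenue is $37.
Now minimize piece count subject to staying optimal: for each k, pieces[k] = 1 + min over i with p[i]+r[k−i]=r[k] of pieces[k−i].
pieces[6] = 3
pieces[7] = 2
pieces[8] = 4
pieces[9] = 3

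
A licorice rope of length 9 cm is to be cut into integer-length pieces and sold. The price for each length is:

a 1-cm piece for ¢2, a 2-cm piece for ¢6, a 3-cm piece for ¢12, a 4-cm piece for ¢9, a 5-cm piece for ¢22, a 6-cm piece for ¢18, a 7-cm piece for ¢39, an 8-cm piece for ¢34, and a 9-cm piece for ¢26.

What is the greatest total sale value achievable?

45

Consider every possible first cut. R[k] is the best of p[i]+R[k−i] over all sellable i≤k.
R[1] = 2
R[2] = 6
R[3] = 12
R[4] = 14  (first piece 1, then R[3]=12)
R[5] = 22
R[6] = 24  (first piece 1, then R[5]=22)
R[7] = 39
R[8] = 41  (first piece 1, then R[7]=39)
R[9] = 45  (first piece 2, then R[7]=39)
One optimal cutting: 7 + 2 → ¢39 + ¢6 = ¢45.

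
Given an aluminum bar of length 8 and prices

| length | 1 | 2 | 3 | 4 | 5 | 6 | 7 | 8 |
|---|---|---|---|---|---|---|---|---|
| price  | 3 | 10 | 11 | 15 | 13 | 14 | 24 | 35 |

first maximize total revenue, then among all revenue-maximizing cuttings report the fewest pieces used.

Consider every possible first cut. r[k] is the best of p[i]+r[k−i] over all sellable i≤k.
r[1] = 3
r[2] = max(3+3, 10+0) = 10
r[3] = max(3+10, 10+3, 11+0) = 13
r[4] = max(3+13, 10+10, 11+3, 15+0) = 20
r[5] = max(3+20, 10+13, 11+10, 15+3, 13+0) = 23
r[6] = max(3+23, 10+20, 11+13, 15+10, 13+3, 14+0) = 30
r[7] = max(3+30, 10+23, 11+20, …, 14+3, 24+0) = 33
r[8] = max(3+33, 10+30, 11+23, …, 24+3, 35+0) = 40
Maximum revenue is $40.
Now minimize piece count subject to staying optimal: for each k, pieces[k] = 1 + min over i with p[i]+r[k−i]=r[k] of pieces[k−i].
pieces[5] = 3
pieces[6] = 3
pieces[7] = 4
pieces[8] = 4

4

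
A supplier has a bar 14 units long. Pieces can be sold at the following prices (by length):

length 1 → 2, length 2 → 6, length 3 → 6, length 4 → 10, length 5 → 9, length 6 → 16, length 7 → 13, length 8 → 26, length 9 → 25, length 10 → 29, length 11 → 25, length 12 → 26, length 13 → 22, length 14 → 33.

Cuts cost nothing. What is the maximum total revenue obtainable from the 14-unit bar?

Let best[k] be the best obtainable value from length k. For each k, try every first piece i and keep the best of price[i] + best[k−i].
best[1] = 2
best[2] = max(2+2, 6+0) = 6
best[3] = max(2+6, 6+2, 6+0) = 8
best[4] = max(2+8, 6+6, 6+2, 10+0) = 12
best[5] = max(2+12, 6+8, 6+6, 10+2, 9+0) = 14
best[6] = max(2+14, 6+12, 6+8, 10+6, 9+2, 16+0) = 18
best[7] = max(2+18, 6+14, 6+12, …, 16+2, 13+0) = 20
best[8] = max(2+20, 6+18, 6+14, …, 13+2, 26+0) = 26
best[9] = max(2+26, 6+20, 6+18, …, 26+2, 25+0) = 28
best[10] = max(2+28, 6+26, 6+20, …, 25+2, 29+0) = 32
best[11] = max(2+32, 6+28, 6+26, …, 29+2, 25+0) = 34
best[12] = max(2+34, 6+32, 6+28, …, 25+2, 26+0) = 38
best[13] = max(2+38, 6+34, 6+32, …, 26+2, 22+0) = 40
best[14] = max(2+40, 6+38, 6+34, …, 22+2, 33+0) = 44
One optimal cutting: 8 + 2 + 2 + 2 → 26 + 6 + 6 + 6 = 44.

44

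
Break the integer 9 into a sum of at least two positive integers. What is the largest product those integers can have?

27

Fill m[k] for k=2..9: at each k try every first piece i and multiply by the better of (k−i) uncut or m[k−i].
m[2] = 1·max(1,0) = 1·1 = 1
m[3] = max(1·2, 2·1) = 2
m[4] = max(1·3, 2·2, 3·1) = 4
m[5] = max(1·4, 2·3, 3·2, 4·1) = 6
m[6] = max(1·6, 2·4, 3·3, 4·2, 5·1) = 9
m[7] = max(1·9, 2·6, 3·4, 4·3, 5·2, 6·1) = 12
m[8] = max(1·12, 2·9, 3·6, …, 6·2, 7·1) = 18
m[9] = max(1·18, 2·12, 3·9, …, 7·2, 8·1) = 27
One optimal split: 3 + 3 + 3; product 3·3·3 = 27.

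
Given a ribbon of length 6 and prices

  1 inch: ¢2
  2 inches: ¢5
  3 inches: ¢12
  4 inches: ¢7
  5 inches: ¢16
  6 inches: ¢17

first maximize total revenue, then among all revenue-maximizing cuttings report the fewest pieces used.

2

Build r[k] bottom-up: r[k] = max over allowed piece i of (p[i] + r[k−i]).
r[1] = 2
r[2] = 5
r[3] = 12
r[4] = 14  (first piece 1, then r[3]=12)
r[5] = 17  (first piece 2, then r[3]=12)
r[6] = 24  (first piece 3, then r[3]=12)
Maximum revenue is ¢24.
Now minimize piece count subject to staying optimal: for each k, pieces[k] = 1 + min over i with p[i]+r[k−i]=r[k] of pieces[k−i].
pieces[3] = 1
pieces[4] = 2
pieces[5] = 2
pieces[6] = 2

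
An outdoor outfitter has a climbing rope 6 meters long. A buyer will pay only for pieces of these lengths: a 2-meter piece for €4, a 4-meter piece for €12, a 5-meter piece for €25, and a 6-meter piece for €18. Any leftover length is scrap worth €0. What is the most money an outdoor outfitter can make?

Build f[k] bottom-up: f[k] = max over allowed piece i of (p[i] + f[k−i]).
f[1] = 0
f[2] = 4
f[3] = 4
f[4] = 12
f[5] = 25
f[6] = 25
One optimal cutting: pieces 5 with 1 meter of scrap → €25.

25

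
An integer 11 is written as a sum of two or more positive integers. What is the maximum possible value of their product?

54

Fill P[k] for k=2..11: at each k try every first piece i and multiply by the better of (k−i) uncut or P[k−i].
P[2] = 1*max(1,0) = 1*1 = 1
P[3] = 1*max(2,1) = 1*2 = 2
P[4] = 2*max(2,1) = 2*2 = 4
P[5] = 2*max(3,2) = 2*3 = 6
P[6] = 3*max(3,2) = 3*3 = 9
P[7] = 2*max(5,6) = 2*6 = 12
P[8] = 2*max(6,9) = 2*9 = 18
P[9] = 3*max(6,9) = 3*9 = 27
P[10] = 2*max(8,18) = 2*18 = 36
P[11] = 2*max(9,27) = 2*27 = 54
One optimal split: 3 + 3 + 3 + 2; product 3*3*3*2 = 54.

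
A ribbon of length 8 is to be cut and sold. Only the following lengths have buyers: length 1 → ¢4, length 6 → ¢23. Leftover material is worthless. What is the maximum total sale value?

32

Let best[k] be the best obtainable value from length k. For each k, try every first piece i and keep the best of price[i] + best[k−i].
best[1] = 4
best[2] = 8  (first piece 1, then best[1]=4)
best[3] = 12  (first piece 1, then best[2]=8)
best[4] = 16  (first piece 1, then best[3]=12)
best[5] = 20  (first piece 1, then best[4]=16)
best[6] = 24  (first piece 1, then best[5]=20)
best[7] = 28  (first piece 1, then best[6]=24)
best[8] = 32  (first piece 1, then best[7]=28)
One optimal cutting: 1 + 1 + 1 + 1 + 1 + 1 + 1 + 1 → ¢32.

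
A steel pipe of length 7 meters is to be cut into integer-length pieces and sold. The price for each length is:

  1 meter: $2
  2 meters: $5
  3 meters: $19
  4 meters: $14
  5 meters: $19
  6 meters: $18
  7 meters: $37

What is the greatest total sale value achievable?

40

Build R[k] bottom-up: R[k] = max over allowed piece i of (p[i] + R[k−i]).
R[1] = 2
R[2] = 5
R[3] = 19
R[4] = 21  (first piece 1, then R[3]=19)
R[5] = 24  (first piece 2, then R[3]=19)
R[6] = 38  (first piece 3, then R[3]=19)
R[7] = 40  (first piece 1, then R[6]=38)
One optimal cutting: 3 + 3 + 1 → $19 + $19 + $2 = $40.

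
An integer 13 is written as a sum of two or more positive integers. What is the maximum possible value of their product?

Let f[k] be the best product for length k (with at least one cut). For each first piece i, the rest contributes max(k−i, f[k−i]).
f[2] = 1*max(1,0) = 1*1 = 1
f[3] = max(1*2, 2*1) = 2
f[4] = max(1*3, 2*2, 3*1) = 4
f[5] = max(1*4, 2*3, 3*2, 4*1) = 6
f[6] = max(1*6, 2*4, 3*3, 4*2, 5*1) = 9
f[7] = max(1*9, 2*6, 3*4, 4*3, 5*2, 6*1) = 12
f[8] = max(1*12, 2*9, 3*6, …, 6*2, 7*1) = 18
f[9] = max(1*18, 2*12, 3*9, …, 7*2, 8*1) = 27
f[10] = max(1*27, 2*18, 3*12, …, 8*2, 9*1) = 36
f[11] = max(1*36, 2*27, 3*18, …, 9*2, 10*1) = 54
f[12] = max(1*54, 2*36, 3*27, …, 10*2, 11*1) = 81
f[13] = max(1*81, 2*54, 3*36, …, 11*2, 12*1) = 108
One optimal split: 3 + 3 + 3 + 2 + 2; product 3*3*3*2*2 = 108.

108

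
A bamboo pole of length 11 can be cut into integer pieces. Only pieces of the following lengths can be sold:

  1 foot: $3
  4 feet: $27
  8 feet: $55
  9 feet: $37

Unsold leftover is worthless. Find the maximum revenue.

Let r[k] be the best obtainable value from length k. For each k, try every first piece i and keep the best of price[i] + r[k−i].
r[1] = 3
r[2] = 6  (first piece 1, then r[1]=3)
r[3] = 9  (first piece 1, then r[2]=6)
r[4] = 27
r[5] = 30  (first piece 1, then r[4]=27)
r[6] = 33  (first piece 1, then r[5]=30)
r[7] = 36  (first piece 1, then r[6]=33)
r[8] = 55
r[9] = 58  (first piece 1, then r[8]=55)
r[10] = 61  (first piece 1, then r[9]=58)
r[11] = 64  (first piece 1, then r[10]=61)
One optimal cutting: 8 + 1 + 1 + 1 → $64.

64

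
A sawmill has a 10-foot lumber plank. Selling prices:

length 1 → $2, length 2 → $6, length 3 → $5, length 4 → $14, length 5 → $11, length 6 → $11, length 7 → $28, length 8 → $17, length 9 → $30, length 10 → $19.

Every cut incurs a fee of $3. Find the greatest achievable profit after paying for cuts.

Build net[k] bottom-up: net[k] = max over allowed piece i of (p[i] + net[k−i]) − 3 per cut.
net[1] = 2
net[2] = 6
net[3] = 5  (first piece 1, then net[2]=6)
net[4] = 14
net[5] = 13  (first piece 1, then net[4]=14)
net[6] = 17  (first piece 2, then net[4]=14)
net[7] = 28
net[8] = 27  (first piece 1, then net[7]=28)
net[9] = 31  (first piece 2, then net[7]=28)
net[10] = 30  (first piece 1, then net[9]=31)
One optimal plan: pieces 7 + 2 + 1 (2 cuts) → $36 − $6 = $30.

30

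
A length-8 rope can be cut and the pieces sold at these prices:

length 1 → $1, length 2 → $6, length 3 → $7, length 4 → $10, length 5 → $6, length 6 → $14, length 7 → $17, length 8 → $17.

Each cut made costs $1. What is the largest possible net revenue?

Consider every possible first cut. v[k] is the best of p[i]+v[k−i] over all sellable i≤k, charging 1 whenever i<k.
v[1] = 1
v[2] = max(1+1-1, 6+0) = 6
v[3] = max(1+6-1, 6+1-1, 7+0) = 7
v[4] = max(1+7-1, 6+6-1, 7+1-1, 10+0) = 11
v[5] = max(1+11-1, 6+7-1, 7+6-1, 10+1-1, 6+0) = 12
v[6] = max(1+12-1, 6+11-1, 7+7-1, 10+6-1, 6+1-1, 14+0) = 16
v[7] = max(1+16-1, 6+12-1, 7+11-1, …, 14+1-1, 17+0) = 17
v[8] = max(1+17-1, 6+16-1, 7+12-1, …, 17+1-1, 17+0) = 21
One optimal plan: pieces 2 + 2 + 2 + 2 (3 cuts) → $24 − $3 = $21.

21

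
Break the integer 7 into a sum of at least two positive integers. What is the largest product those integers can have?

Define P[k] = max over 1≤i<k of i · max(k−i, P[k−i]); the inner max lets the remainder stay uncut if that's better.
P[2] = 1·max(1,0) = 1·1 = 1
P[3] = 1·max(2,1) = 1·2 = 2
P[4] = 2·max(2,1) = 2·2 = 4
P[5] = 2·max(3,2) = 2·3 = 6
P[6] = 3·max(3,2) = 3·3 = 9
P[7] = 2·max(5,6) = 2·6 = 12
One optimal split: 3 + 2 + 2; product 3·2·2 = 12.

12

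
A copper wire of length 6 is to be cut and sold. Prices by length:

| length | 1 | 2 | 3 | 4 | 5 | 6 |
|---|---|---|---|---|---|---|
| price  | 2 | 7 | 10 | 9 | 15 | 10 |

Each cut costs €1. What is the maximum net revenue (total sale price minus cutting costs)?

Build v[k] bottom-up: v[k] = max over allowed piece i of (p[i] + v[k−i]) − 1 per cut.
v[1] = 2
v[2] = 7
v[3] = 10
v[4] = 13  (first piece 2, then v[2]=7)
v[5] = 16  (first piece 2, then v[3]=10)
v[6] = 19  (first piece 2, then v[4]=13)
One optimal plan: pieces 2 + 2 + 2 (2 cuts) → €21 − €2 = €19.

19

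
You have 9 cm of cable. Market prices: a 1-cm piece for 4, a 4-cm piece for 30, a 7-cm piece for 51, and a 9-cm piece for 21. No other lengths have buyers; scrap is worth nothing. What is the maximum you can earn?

Build r[k] bottom-up: r[k] = max over allowed piece i of (p[i] + r[k−i]).
r[1] = 4
r[2] = 8  (first piece 1, then r[1]=4)
r[3] = 12  (first piece 1, then r[2]=8)
r[4] = max(4+12, 30+0) = 30
r[5] = max(4+30, 30+4) = 34
r[6] = max(4+34, 30+8) = 38
r[7] = max(4+38, 30+12, 51+0) = 51
r[8] = max(4+51, 30+30, 51+4) = 60
r[9] = max(4+60, 30+34, 51+8, 21+0) = 64
One optimal cutting: 4 + 4 + 1 → 64.

64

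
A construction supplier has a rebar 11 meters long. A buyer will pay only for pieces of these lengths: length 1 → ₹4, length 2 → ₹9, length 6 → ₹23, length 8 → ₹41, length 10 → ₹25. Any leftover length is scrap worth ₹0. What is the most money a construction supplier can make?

54

Consider every possible first cut. r[k] is the best of p[i]+r[k−i] over all sellable i≤k.
r[1] = 4
r[2] = max(4+4, 9+0) = 9
r[3] = max(4+9, 9+4) = 13
r[4] = max(4+13, 9+9) = 18
r[5] = max(4+18, 9+13) = 22
r[6] = max(4+22, 9+18, 23+0) = 27
r[7] = max(4+27, 9+22, 23+4) = 31
r[8] = max(4+31, 9+27, 23+9, 41+0) = 41
r[9] = max(4+41, 9+31, 23+13, 41+4) = 45
r[10] = max(4+45, 9+41, 23+18, 41+9, 25+0) = 50
r[11] = max(4+50, 9+45, 23+22, 41+13, 25+4) = 54
One optimal cutting: 8 + 2 + 1 → ₹54.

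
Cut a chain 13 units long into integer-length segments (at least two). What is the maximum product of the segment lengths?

Fill P[k] for k=2..13: at each k try every first piece i and multiply by the better of (k−i) uncut or P[k−i].
P[2] = 1·max(1,0) = 1·1 = 1
P[3] = 1·max(2,1) = 1·2 = 2
P[4] = 2·max(2,1) = 2·2 = 4
P[5] = 2·max(3,2) = 2·3 = 6
P[6] = 3·max(3,2) = 3·3 = 9
P[7] = 2·max(5,6) = 2·6 = 12
P[8] = 2·max(6,9) = 2·9 = 18
P[9] = 3·max(6,9) = 3·9 = 27
P[10] = 2·max(8,18) = 2·18 = 36
P[11] = 2·max(9,27) = 2·27 = 54
P[12] = 3·max(9,27) = 3·27 = 81
P[13] = 2·max(11,54) = 2·54 = 108
One optimal split: 3 + 3 + 3 + 2 + 2; product 3·3·3·2·2 = 108.

108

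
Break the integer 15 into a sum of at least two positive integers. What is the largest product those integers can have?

243

Fill prod[k] for k=2..15: at each k try every first piece i and multiply by the better of (k−i) uncut or prod[k−i].
prod[2] = 1·max(1,0) = 1·1 = 1
prod[3] = max(1·2, 2·1) = 2
prod[4] = max(1·3, 2·2, 3·1) = 4
prod[5] = max(1·4, 2·3, 3·2, 4·1) = 6
prod[6] = max(1·6, 2·4, 3·3, 4·2, 5·1) = 9
prod[7] = max(1·9, 2·6, 3·4, 4·3, 5·2, 6·1) = 12
prod[8] = max(1·12, 2·9, 3·6, …, 6·2, 7·1) = 18
prod[9] = max(1·18, 2·12, 3·9, …, 7·2, 8·1) = 27
prod[10] = max(1·27, 2·18, 3·12, …, 8·2, 9·1) = 36
prod[11] = max(1·36, 2·27, 3·18, …, 9·2, 10·1) = 54
prod[12] = max(1·54, 2·36, 3·27, …, 10·2, 11·1) = 81
prod[13] = max(1·81, 2·54, 3·36, …, 11·2, 12·1) = 108
prod[14] = max(1·108, 2·81, 3·54, …, 12·2, 13·1) = 162
prod[15] = max(1·162, 2·108, 3·81, …, 13·2, 14·1) = 243
One optimal split: 3 + 3 + 3 + 3 + 3; product 3·3·3·3·3 = 243.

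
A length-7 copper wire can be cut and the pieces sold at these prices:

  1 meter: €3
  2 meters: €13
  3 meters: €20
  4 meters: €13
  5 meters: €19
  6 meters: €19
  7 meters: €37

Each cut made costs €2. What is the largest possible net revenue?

42

Consider every possible first cut. r[k] is the best of p[i]+r[k−i] over all sellable i≤k, charging 2 whenever i<k.
r[1] = 3
r[2] = max(3+3-2, 13+0) = 13
r[3] = max(3+13-2, 13+3-2, 20+0) = 20
r[4] = max(3+20-2, 13+13-2, 20+3-2, 13+0) = 24
r[5] = max(3+24-2, 13+20-2, 20+13-2, 13+3-2, 19+0) = 31
r[6] = max(3+31-2, 13+24-2, 20+20-2, 13+13-2, 19+3-2, 19+0) = 38
r[7] = max(3+38-2, 13+31-2, 20+24-2, …, 19+3-2, 37+0) = 42
One optimal plan: pieces 3 + 2 + 2 (2 cuts) → €46 − €4 = €42.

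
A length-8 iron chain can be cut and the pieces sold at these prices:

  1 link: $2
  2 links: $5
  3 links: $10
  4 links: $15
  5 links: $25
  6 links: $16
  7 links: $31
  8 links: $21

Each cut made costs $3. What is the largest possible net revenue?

Let net[k] be the best obtainable value from length k. For each k, try every first piece i and keep the best of price[i] + net[k−i] minus the 3 cut fee when i<k.
net[1] = 2
net[2] = max(2+2-3, 5+0) = 5
net[3] = max(2+5-3, 5+2-3, 10+0) = 10
net[4] = max(2+10-3, 5+5-3, 10+2-3, 15+0) = 15
net[5] = max(2+15-3, 5+10-3, 10+5-3, 15+2-3, 25+0) = 25
net[6] = max(2+25-3, 5+15-3, 10+10-3, 15+5-3, 25+2-3, 16+0) = 24
net[7] = max(2+24-3, 5+25-3, 10+15-3, …, 16+2-3, 31+0) = 31
net[8] = max(2+31-3, 5+24-3, 10+25-3, …, 31+2-3, 21+0) = 32
One optimal plan: pieces 5 + 3 (1 cut) → $35 − $3 = $32.

32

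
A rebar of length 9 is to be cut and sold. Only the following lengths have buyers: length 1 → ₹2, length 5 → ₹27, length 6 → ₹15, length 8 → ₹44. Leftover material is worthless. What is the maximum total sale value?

Build r[k] bottom-up: r[k] = max over allowed piece i of (p[i] + r[k−i]).
r[1] = 2
r[2] = 4  (first piece 1, then r[1]=2)
r[3] = 6  (first piece 1, then r[2]=4)
r[4] = 8  (first piece 1, then r[3]=6)
r[5] = 27
r[6] = 29  (first piece 1, then r[5]=27)
r[7] = 31  (first piece 1, then r[6]=29)
r[8] = 44
r[9] = 46  (first piece 1, then r[8]=44)
One optimal cutting: 8 + 1 → ₹46.

46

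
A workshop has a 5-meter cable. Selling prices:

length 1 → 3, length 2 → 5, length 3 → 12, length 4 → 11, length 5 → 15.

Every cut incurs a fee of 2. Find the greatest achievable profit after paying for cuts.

15

Consider every possible first cut. r[k] is the best of p[i]+r[k−i] over all sellable i≤k, charging 2 whenever i<k.
r[1] = 3
r[2] = max(3+3-2, 5+0) = 5
r[3] = max(3+5-2, 5+3-2, 12+0) = 12
r[4] = max(3+12-2, 5+5-2, 12+3-2, 11+0) = 13
r[5] = max(3+13-2, 5+12-2, 12+5-2, 11+3-2, 15+0) = 15
One optimal plan: pieces 3 + 2 (1 cut) → 17 − 2 = 15.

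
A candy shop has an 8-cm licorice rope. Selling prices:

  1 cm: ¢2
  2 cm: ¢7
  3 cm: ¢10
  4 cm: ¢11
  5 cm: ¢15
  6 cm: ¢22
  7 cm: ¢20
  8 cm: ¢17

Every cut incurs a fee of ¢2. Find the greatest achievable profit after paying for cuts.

Let net[k] be the best obtainable value from length k. For each k, try every first piece i and keep the best of price[i] + net[k−i] minus the 2 cut fee when i<k.
net[1] = 2
net[2] = max(2+2-2, 7+0) = 7
net[3] = max(2+7-2, 7+2-2, 10+0) = 10
net[4] = max(2+10-2, 7+7-2, 10+2-2, 11+0) = 12
net[5] = max(2+12-2, 7+10-2, 10+7-2, 11+2-2, 15+0) = 15
net[6] = max(2+15-2, 7+12-2, 10+10-2, 11+7-2, 15+2-2, 22+0) = 22
net[7] = max(2+22-2, 7+15-2, 10+12-2, …, 22+2-2, 20+0) = 22
net[8] = max(2+22-2, 7+22-2, 10+15-2, …, 20+2-2, 17+0) = 27
One optimal plan: pieces 6 + 2 (1 cut) → ¢29 − ¢2 = ¢27.

27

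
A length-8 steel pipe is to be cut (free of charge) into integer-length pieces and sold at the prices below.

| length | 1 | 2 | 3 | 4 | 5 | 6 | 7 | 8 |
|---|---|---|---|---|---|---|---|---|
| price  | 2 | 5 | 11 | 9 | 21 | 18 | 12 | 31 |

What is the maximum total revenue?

32

Consider every possible first cut. r[k] is the best of p[i]+r[k−i] over all sellable i≤k.
r[1] = 2
r[2] = 5
r[3] = 11
r[4] = 13  (first piece 1, then r[3]=11)
r[5] = 21
r[6] = 23  (first piece 1, then r[5]=21)
r[7] = 26  (first piece 2, then r[5]=21)
r[8] = 32  (first piece 3, then r[5]=21)
One optimal cutting: 5 + 3 → $21 + $11 = $32.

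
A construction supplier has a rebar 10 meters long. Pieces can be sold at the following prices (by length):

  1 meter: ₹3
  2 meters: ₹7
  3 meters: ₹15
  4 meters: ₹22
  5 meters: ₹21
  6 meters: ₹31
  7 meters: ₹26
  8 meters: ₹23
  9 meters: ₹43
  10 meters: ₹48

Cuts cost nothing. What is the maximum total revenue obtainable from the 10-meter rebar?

Build R[k] bottom-up: R[k] = max over allowed piece i of (p[i] + R[k−i]).
R[1] = 3
R[2] = max(3+3, 7+0) = 7
R[3] = max(3+7, 7+3, 15+0) = 15
R[4] = max(3+15, 7+7, 15+3, 22+0) = 22
R[5] = max(3+22, 7+15, 15+7, 22+3, 21+0) = 25
R[6] = max(3+25, 7+22, 15+15, 22+7, 21+3, 31+0) = 31
R[7] = max(3+31, 7+25, 15+22, …, 31+3, 26+0) = 37
R[8] = max(3+37, 7+31, 15+25, …, 26+3, 23+0) = 44
R[9] = max(3+44, 7+37, 15+31, …, 23+3, 43+0) = 47
R[10] = max(3+47, 7+44, 15+37, …, 43+3, 48+0) = 53
One optimal cutting: 6 + 4 → ₹31 + ₹22 = ₹53.

53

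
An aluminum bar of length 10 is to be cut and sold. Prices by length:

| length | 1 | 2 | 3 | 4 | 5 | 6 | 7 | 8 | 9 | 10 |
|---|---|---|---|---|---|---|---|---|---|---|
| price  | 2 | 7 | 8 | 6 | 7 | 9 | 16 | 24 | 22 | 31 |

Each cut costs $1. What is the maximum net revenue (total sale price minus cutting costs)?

Build v[k] bottom-up: v[k] = max over allowed piece i of (p[i] + v[k−i]) − 1 per cut.
v[1] = 2
v[2] = 7
v[3] = 8  (first piece 1, then v[2]=7)
v[4] = 13  (first piece 2, then v[2]=7)
v[5] = 14  (first piece 1, then v[4]=13)
v[6] = 19  (first piece 2, then v[4]=13)
v[7] = 20  (first piece 1, then v[6]=19)
v[8] = 25  (first piece 2, then v[6]=19)
v[9] = 26  (first piece 1, then v[8]=25)
v[10] = 31  (first piece 2, then v[8]=25)
One optimal plan: pieces 2 + 2 + 2 + 2 + 2 (4 cuts) → $35 − $4 = $31.

31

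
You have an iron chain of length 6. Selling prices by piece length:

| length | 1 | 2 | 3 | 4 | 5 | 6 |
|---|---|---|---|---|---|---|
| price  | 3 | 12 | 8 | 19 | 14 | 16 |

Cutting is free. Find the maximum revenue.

36

Let best[k] be the best obtainable value from length k. For each k, try every first piece i and keep the best of price[i] + best[k−i].
best[1] = 3
best[2] = 12
best[3] = 15  (first piece 1, then best[2]=12)
best[4] = 24  (first piece 2, then best[2]=12)
best[5] = 27  (first piece 1, then best[4]=24)
best[6] = 36  (first piece 2, then best[4]=24)
One optimal cutting: 2 + 2 + 2 → $12 + $12 + $12 = $36.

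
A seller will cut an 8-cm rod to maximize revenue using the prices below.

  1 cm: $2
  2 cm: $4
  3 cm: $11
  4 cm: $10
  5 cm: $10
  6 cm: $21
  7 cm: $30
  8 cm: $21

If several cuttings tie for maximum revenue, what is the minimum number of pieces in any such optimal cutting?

2

Consider every possible first cut. r[k] is the best of p[i]+r[k−i] over all sellable i≤k.
r[1] = 2
r[2] = max(2+2, 4+0) = 4
r[3] = max(2+4, 4+2, 11+0) = 11
r[4] = max(2+11, 4+4, 11+2, 10+0) = 13
r[5] = max(2+13, 4+11, 11+4, 10+2, 10+0) = 15
r[6] = max(2+15, 4+13, 11+11, 10+4, 10+2, 21+0) = 22
r[7] = max(2+22, 4+15, 11+13, …, 21+2, 30+0) = 30
r[8] = max(2+30, 4+22, 11+15, …, 30+2, 21+0) = 32
Maximum revenue is $32.
Now minimize piece count subject to staying optimal: for each k, pieces[k] = 1 + min over i with p[i]+r[k−i]=r[k] of pieces[k−i].
pieces[5] = 2
pieces[6] = 2
pieces[7] = 1
pieces[8] = 2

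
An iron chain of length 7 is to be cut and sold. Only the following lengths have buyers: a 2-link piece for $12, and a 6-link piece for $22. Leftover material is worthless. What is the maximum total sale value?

36

Build best[k] bottom-up: best[k] = max over allowed piece i of (p[i] + best[k−i]).
best[1] = 0
best[2] = 12
best[3] = 12
best[4] = 24  (first piece 2, then best[2]=12)
best[5] = 24
best[6] = 36  (first piece 2, then best[4]=24)
best[7] = 36
One optimal cutting: pieces 2 + 2 + 2 with 1 link of scrap → $36.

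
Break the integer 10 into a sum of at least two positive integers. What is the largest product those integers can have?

36

Define g[k] = max over 1≤i<k of i · max(k−i, g[k−i]); the inner max lets the remainder stay uncut if that's better.
g[2] = 1×max(1,0) = 1×1 = 1
g[3] = 1×max(2,1) = 1×2 = 2
g[4] = 2×max(2,1) = 2×2 = 4
g[5] = 2×max(3,2) = 2×3 = 6
g[6] = 3×max(3,2) = 3×3 = 9
g[7] = 2×max(5,6) = 2×6 = 12
g[8] = 2×max(6,9) = 2×9 = 18
g[9] = 3×max(6,9) = 3×9 = 27
g[10] = 2×max(8,18) = 2×18 = 36
One optimal split: 3 + 3 + 2 + 2; product 3×3×2×2 = 36.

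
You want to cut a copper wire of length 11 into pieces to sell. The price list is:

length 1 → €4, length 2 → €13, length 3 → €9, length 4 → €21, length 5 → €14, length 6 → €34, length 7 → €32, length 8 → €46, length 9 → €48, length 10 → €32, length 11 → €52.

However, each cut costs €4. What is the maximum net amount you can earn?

Build net[k] bottom-up: net[k] = max over allowed piece i of (p[i] + net[k−i]) − 4 per cut.
net[1] = 4
net[2] = max(4+4-4, 13+0) = 13
net[3] = max(4+13-4, 13+4-4, 9+0) = 13
net[4] = max(4+13-4, 13+13-4, 9+4-4, 21+0) = 22
net[5] = max(4+22-4, 13+13-4, 9+13-4, 21+4-4, 14+0) = 22
net[6] = max(4+22-4, 13+22-4, 9+13-4, 21+13-4, 14+4-4, 34+0) = 34
net[7] = max(4+34-4, 13+22-4, 9+22-4, …, 34+4-4, 32+0) = 34
net[8] = max(4+34-4, 13+34-4, 9+22-4, …, 32+4-4, 46+0) = 46
net[9] = max(4+46-4, 13+34-4, 9+34-4, …, 46+4-4, 48+0) = 48
net[10] = max(4+48-4, 13+46-4, 9+34-4, …, 48+4-4, 32+0) = 55
net[11] = max(4+55-4, 13+48-4, 9+46-4, …, 32+4-4, 52+0) = 57
One optimal plan: pieces 9 + 2 (1 cut) → €61 − €4 = €57.

57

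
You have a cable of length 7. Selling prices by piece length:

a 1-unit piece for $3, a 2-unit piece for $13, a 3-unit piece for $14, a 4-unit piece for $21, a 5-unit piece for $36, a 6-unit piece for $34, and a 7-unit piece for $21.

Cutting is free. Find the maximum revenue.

49

Let r[k] be the best obtainable value from length k. For each k, try every first piece i and keep the best of price[i] + r[k−i].
r[1] = 3
r[2] = 13
r[3] = 16  (first piece 1, then r[2]=13)
r[4] = 26  (first piece 2, then r[2]=13)
r[5] = 36
r[6] = 39  (first piece 1, then r[5]=36)
r[7] = 49  (first piece 2, then r[5]=36)
One optimal cutting: 5 + 2 → $36 + $13 = $49.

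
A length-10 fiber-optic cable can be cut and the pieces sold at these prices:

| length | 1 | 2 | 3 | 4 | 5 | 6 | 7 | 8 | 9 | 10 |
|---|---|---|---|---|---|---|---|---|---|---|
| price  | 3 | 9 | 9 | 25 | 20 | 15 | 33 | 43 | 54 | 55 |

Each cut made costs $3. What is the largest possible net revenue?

Build net[k] bottom-up: net[k] = max over allowed piece i of (p[i] + net[k−i]) − 3 per cut.
net[1] = 3
net[2] = 9
net[3] = 9  (first piece 1, then net[2]=9)
net[4] = 25
net[5] = 25  (first piece 1, then net[4]=25)
net[6] = 31  (first piece 2, then net[4]=25)
net[7] = 33
net[8] = 47  (first piece 4, then net[4]=25)
net[9] = 54
net[10] = 55
Best is to make no cuts and sell whole for $55.

55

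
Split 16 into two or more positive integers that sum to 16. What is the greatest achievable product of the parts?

324

Define m[k] = max over 1≤i<k of i · max(k−i, m[k−i]); the inner max lets the remainder stay uncut if that's better.
m[2] = 1·max(1,0) = 1·1 = 1
m[3] = 1·max(2,1) = 1·2 = 2
m[4] = 2·max(2,1) = 2·2 = 4
m[5] = 2·max(3,2) = 2·3 = 6
m[6] = 3·max(3,2) = 3·3 = 9
m[7] = 2·max(5,6) = 2·6 = 12
m[8] = 2·max(6,9) = 2·9 = 18
m[9] = 3·max(6,9) = 3·9 = 27
m[10] = 2·max(8,18) = 2·18 = 36
m[11] = 2·max(9,27) = 2·27 = 54
m[12] = 3·max(9,27) = 3·27 = 81
m[13] = 2·max(11,54) = 2·54 = 108
m[14] = 2·max(12,81) = 2·81 = 162
m[15] = 3·max(12,81) = 3·81 = 243
m[16] = 2·max(14,162) = 2·162 = 324
One optimal split: 3 + 3 + 3 + 3 + 2 + 2; product 3·3·3·3·2·2 = 324.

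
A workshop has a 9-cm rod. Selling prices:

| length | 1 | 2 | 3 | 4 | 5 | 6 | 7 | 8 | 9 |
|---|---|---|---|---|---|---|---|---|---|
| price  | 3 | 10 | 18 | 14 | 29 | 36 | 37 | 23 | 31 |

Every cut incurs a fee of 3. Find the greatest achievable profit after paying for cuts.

51

Build v[k] bottom-up: v[k] = max over allowed piece i of (p[i] + v[k−i]) − 3 per cut.
v[1] = 3
v[2] = max(3+3-3, 10+0) = 10
v[3] = max(3+10-3, 10+3-3, 18+0) = 18
v[4] = max(3+18-3, 10+10-3, 18+3-3, 14+0) = 18
v[5] = max(3+18-3, 10+18-3, 18+10-3, 14+3-3, 29+0) = 29
v[6] = max(3+29-3, 10+18-3, 18+18-3, 14+10-3, 29+3-3, 36+0) = 36
v[7] = max(3+36-3, 10+29-3, 18+18-3, …, 36+3-3, 37+0) = 37
v[8] = max(3+37-3, 10+36-3, 18+29-3, …, 37+3-3, 23+0) = 44
v[9] = max(3+44-3, 10+37-3, 18+36-3, …, 23+3-3, 31+0) = 51
One optimal plan: pieces 6 + 3 (1 cut) → 54 − 3 = 51.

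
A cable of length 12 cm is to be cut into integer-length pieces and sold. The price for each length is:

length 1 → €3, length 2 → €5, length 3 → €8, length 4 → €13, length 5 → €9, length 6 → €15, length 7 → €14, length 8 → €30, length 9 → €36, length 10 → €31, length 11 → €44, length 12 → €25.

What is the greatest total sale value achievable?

47

Build r[k] bottom-up: r[k] = max over allowed piece i of (p[i] + r[k−i]).
r[1] = 3
r[2] = max(3+3, 5+0) = 6
r[3] = max(3+6, 5+3, 8+0) = 9
r[4] = max(3+9, 5+6, 8+3, 13+0) = 13
r[5] = max(3+13, 5+9, 8+6, 13+3, 9+0) = 16
r[6] = max(3+16, 5+13, 8+9, 13+6, 9+3, 15+0) = 19
r[7] = max(3+19, 5+16, 8+13, …, 15+3, 14+0) = 22
r[8] = max(3+22, 5+19, 8+16, …, 14+3, 30+0) = 30
r[9] = max(3+30, 5+22, 8+19, …, 30+3, 36+0) = 36
r[10] = max(3+36, 5+30, 8+22, …, 36+3, 31+0) = 39
r[11] = max(3+39, 5+36, 8+30, …, 31+3, 44+0) = 44
r[12] = max(3+44, 5+39, 8+36, …, 44+3, 25+0) = 47
One optimal cutting: 11 + 1 → €44 + €3 = €47.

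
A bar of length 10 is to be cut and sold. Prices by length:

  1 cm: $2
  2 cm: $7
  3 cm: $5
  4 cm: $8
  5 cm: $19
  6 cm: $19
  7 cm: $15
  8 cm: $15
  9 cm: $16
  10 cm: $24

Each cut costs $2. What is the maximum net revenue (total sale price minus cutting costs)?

36

Let net[k] be the best obtainable value from length k. For each k, try every first piece i and keep the best of price[i] + net[k−i] minus the 2 cut fee when i<k.
net[1] = 2
net[2] = 7
net[3] = 7  (first piece 1, then net[2]=7)
net[4] = 12  (first piece 2, then net[2]=7)
net[5] = 19
net[6] = 19  (first piece 1, then net[5]=19)
net[7] = 24  (first piece 2, then net[5]=19)
net[8] = 24  (first piece 1, then net[7]=24)
net[9] = 29  (first piece 2, then net[7]=24)
net[10] = 36  (first piece 5, then net[5]=19)
One optimal plan: pieces 5 + 5 (1 cut) → $38 − $2 = $36.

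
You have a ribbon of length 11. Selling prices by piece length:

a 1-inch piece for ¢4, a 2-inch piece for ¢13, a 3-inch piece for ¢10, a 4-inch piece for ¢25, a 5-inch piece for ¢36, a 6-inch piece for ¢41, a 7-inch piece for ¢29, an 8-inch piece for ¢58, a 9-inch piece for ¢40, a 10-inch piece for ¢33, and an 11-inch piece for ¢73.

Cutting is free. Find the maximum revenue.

77

Build R[k] bottom-up: R[k] = max over allowed piece i of (p[i] + R[k−i]).
R[1] = 4
R[2] = max(4+4, 13+0) = 13
R[3] = max(4+13, 13+4, 10+0) = 17
R[4] = max(4+17, 13+13, 10+4, 25+0) = 26
R[5] = max(4+26, 13+17, 10+13, 25+4, 36+0) = 36
R[6] = max(4+36, 13+26, 10+17, 25+13, 36+4, 41+0) = 41
R[7] = max(4+41, 13+36, 10+26, …, 41+4, 29+0) = 49
R[8] = max(4+49, 13+41, 10+36, …, 29+4, 58+0) = 58
R[9] = max(4+58, 13+49, 10+41, …, 58+4, 40+0) = 62
R[10] = max(4+62, 13+58, 10+49, …, 40+4, 33+0) = 72
R[11] = max(4+72, 13+62, 10+58, …, 33+4, 73+0) = 77
One optimal cutting: 6 + 5 → ¢41 + ¢36 = ¢77.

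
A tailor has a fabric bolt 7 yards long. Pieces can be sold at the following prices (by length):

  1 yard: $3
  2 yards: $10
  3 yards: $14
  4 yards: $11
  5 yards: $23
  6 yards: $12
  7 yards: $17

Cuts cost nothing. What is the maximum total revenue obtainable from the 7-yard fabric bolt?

Consider every possible first cut. R[k] is the best of p[i]+R[k−i] over all sellable i≤k.
R[1] = 3
R[2] = 10
R[3] = 14
R[4] = 20  (first piece 2, then R[2]=10)
R[5] = 24  (first piece 2, then R[3]=14)
R[6] = 30  (first piece 2, then R[4]=20)
R[7] = 34  (first piece 2, then R[5]=24)
One optimal cutting: 3 + 2 + 2 → $14 + $10 + $10 = $34.

34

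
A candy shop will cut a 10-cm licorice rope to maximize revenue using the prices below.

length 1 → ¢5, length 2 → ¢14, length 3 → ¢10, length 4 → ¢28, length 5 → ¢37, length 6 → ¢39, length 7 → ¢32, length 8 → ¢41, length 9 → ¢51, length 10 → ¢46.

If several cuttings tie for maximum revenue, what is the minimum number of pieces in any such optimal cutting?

2

Let r[k] be the best obtainable value from length k. For each k, try every first piece i and keep the best of price[i] + r[k−i].
r[1] = 5
r[2] = 14
r[3] = 19  (first piece 1, then r[2]=14)
r[4] = 28  (first piece 2, then r[2]=14)
r[5] = 37
r[6] = 42  (first piece 1, then r[5]=37)
r[7] = 51  (first piece 2, then r[5]=37)
r[8] = 56  (first piece 1, then r[7]=51)
r[9] = 65  (first piece 2, then r[7]=51)
r[10] = 74  (first piece 5, then r[5]=37)
Maximum revenue is ¢74.
Now minimize piece count subject to staying optimal: for each k, pieces[k] = 1 + min over i with p[i]+r[k−i]=r[k] of pieces[k−i].
pieces[7] = 2
pieces[8] = 2
pieces[9] = 2
pieces[10] = 2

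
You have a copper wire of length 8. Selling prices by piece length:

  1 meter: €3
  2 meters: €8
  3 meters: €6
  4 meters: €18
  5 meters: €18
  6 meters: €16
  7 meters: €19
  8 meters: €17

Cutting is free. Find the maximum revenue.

36

Let best[k] be the best obtainable value from length k. For each k, try every first piece i and keep the best of price[i] + best[k−i].
best[1] = 3
best[2] = max(3+3, 8+0) = 8
best[3] = max(3+8, 8+3, 6+0) = 11
best[4] = max(3+11, 8+8, 6+3, 18+0) = 18
best[5] = max(3+18, 8+11, 6+8, 18+3, 18+0) = 21
best[6] = max(3+21, 8+18, 6+11, 18+8, 18+3, 16+0) = 26
best[7] = max(3+26, 8+21, 6+18, …, 16+3, 19+0) = 29
best[8] = max(3+29, 8+26, 6+21, …, 19+3, 17+0) = 36
One optimal cutting: 4 + 4 → €18 + €18 = €36.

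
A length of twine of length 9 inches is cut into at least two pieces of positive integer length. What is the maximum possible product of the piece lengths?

Let m[k] be the best product for length k (with at least one cut). For each first piece i, the rest contributes max(k−i, m[k−i]).
m[2] = 1*max(1,0) = 1*1 = 1
m[3] = max(1*2, 2*1) = 2
m[4] = max(1*3, 2*2, 3*1) = 4
m[5] = max(1*4, 2*3, 3*2, 4*1) = 6
m[6] = max(1*6, 2*4, 3*3, 4*2, 5*1) = 9
m[7] = max(1*9, 2*6, 3*4, 4*3, 5*2, 6*1) = 12
m[8] = max(1*12, 2*9, 3*6, …, 6*2, 7*1) = 18
m[9] = max(1*18, 2*12, 3*9, …, 7*2, 8*1) = 27
One optimal split: 3 + 3 + 3; product 3*3*3 = 27.

27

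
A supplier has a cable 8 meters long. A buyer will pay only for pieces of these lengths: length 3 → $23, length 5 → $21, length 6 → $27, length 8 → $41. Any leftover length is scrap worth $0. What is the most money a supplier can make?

46

Build r[k] bottom-up: r[k] = max over allowed piece i of (p[i] + r[k−i]).
r[1] = 0
r[2] = 0
r[3] = 23
r[4] = 23
r[5] = max(23+0, 21+0) = 23
r[6] = max(23+23, 21+0, 27+0) = 46
r[7] = max(23+23, 21+0, 27+0) = 46
r[8] = max(23+23, 21+23, 27+0, 41+0) = 46
One optimal cutting: pieces 3 + 3 with 2 meters of scrap → $46.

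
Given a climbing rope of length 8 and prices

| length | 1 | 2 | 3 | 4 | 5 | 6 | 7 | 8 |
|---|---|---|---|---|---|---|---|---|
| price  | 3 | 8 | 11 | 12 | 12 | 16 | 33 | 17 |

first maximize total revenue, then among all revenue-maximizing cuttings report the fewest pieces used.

Consider every possible first cut. r[k] is the best of p[i]+r[k−i] over all sellable i≤k.
r[1] = 3
r[2] = max(3+3, 8+0) = 8
r[3] = max(3+8, 8+3, 11+0) = 11
r[4] = max(3+11, 8+8, 11+3, 12+0) = 16
r[5] = max(3+16, 8+11, 11+8, 12+3, 12+0) = 19
r[6] = max(3+19, 8+16, 11+11, 12+8, 12+3, 16+0) = 24
r[7] = max(3+24, 8+19, 11+16, …, 16+3, 33+0) = 33
r[8] = max(3+33, 8+24, 11+19, …, 33+3, 17+0) = 36
Maximum revenue is €36.
Now minimize piece count subject to staying optimal: for each k, pieces[k] = 1 + min over i with p[i]+r[k−i]=r[k] of pieces[k−i].
pieces[5] = 2
pieces[6] = 3
pieces[7] = 1
pieces[8] = 2

2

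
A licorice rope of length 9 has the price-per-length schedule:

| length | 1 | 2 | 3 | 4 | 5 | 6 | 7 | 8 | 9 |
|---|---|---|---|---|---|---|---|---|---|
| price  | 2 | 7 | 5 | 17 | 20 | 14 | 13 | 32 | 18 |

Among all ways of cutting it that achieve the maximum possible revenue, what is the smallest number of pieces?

Consider every possible first cut. r[k] is the best of p[i]+r[k−i] over all sellable i≤k.
r[1] = 2
r[2] = max(2+2, 7+0) = 7
r[3] = max(2+7, 7+2, 5+0) = 9
r[4] = max(2+9, 7+7, 5+2, 17+0) = 17
r[5] = max(2+17, 7+9, 5+7, 17+2, 20+0) = 20
r[6] = max(2+20, 7+17, 5+9, 17+7, 20+2, 14+0) = 24
r[7] = max(2+24, 7+20, 5+17, …, 14+2, 13+0) = 27
r[8] = max(2+27, 7+24, 5+20, …, 13+2, 32+0) = 34
r[9] = max(2+34, 7+27, 5+24, …, 32+2, 18+0) = 37
Maximum revenue is ¢37.
Now minimize piece count subject to staying optimal: for each k, pieces[k] = 1 + min over i with p[i]+r[k−i]=r[k] of pieces[k−i].
pieces[6] = 2
pieces[7] = 2
pieces[8] = 2
pieces[9] = 2

2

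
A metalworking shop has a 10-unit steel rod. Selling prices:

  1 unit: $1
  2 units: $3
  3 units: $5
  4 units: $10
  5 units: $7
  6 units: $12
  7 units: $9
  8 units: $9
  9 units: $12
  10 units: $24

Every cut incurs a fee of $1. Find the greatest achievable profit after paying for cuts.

24

Consider every possible first cut. net[k] is the best of p[i]+net[k−i] over all sellable i≤k, charging 1 whenever i<k.
net[1] = 1
net[2] = 3
net[3] = 5
net[4] = 10
net[5] = 10  (first piece 1, then net[4]=10)
net[6] = 12  (first piece 2, then net[4]=10)
net[7] = 14  (first piece 3, then net[4]=10)
net[8] = 19  (first piece 4, then net[4]=10)
net[9] = 19  (first piece 1, then net[8]=19)
net[10] = 24
Best is to make no cuts and sell whole for $24.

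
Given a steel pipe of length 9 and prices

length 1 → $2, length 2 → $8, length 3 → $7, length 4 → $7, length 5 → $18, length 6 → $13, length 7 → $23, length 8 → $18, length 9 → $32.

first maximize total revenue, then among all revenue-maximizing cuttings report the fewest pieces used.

Let r[k] be the best obtainable value from length k. For each k, try every first piece i and keep the best of price[i] + r[k−i].
r[1] = 2
r[2] = max(2+2, 8+0) = 8
r[3] = max(2+8, 8+2, 7+0) = 10
r[4] = max(2+10, 8+8, 7+2, 7+0) = 16
r[5] = max(2+16, 8+10, 7+8, 7+2, 18+0) = 18
r[6] = max(2+18, 8+16, 7+10, 7+8, 18+2, 13+0) = 24
r[7] = max(2+24, 8+18, 7+16, …, 13+2, 23+0) = 26
r[8] = max(2+26, 8+24, 7+18, …, 23+2, 18+0) = 32
r[9] = max(2+32, 8+26, 7+24, …, 18+2, 32+0) = 34
Maximum revenue is $34.
Now minimize piece count subject to staying optimal: for each k, pieces[k] = 1 + min over i with p[i]+r[k−i]=r[k] of pieces[k−i].
pieces[6] = 3
pieces[7] = 2
pieces[8] = 4
pieces[9] = 3

3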